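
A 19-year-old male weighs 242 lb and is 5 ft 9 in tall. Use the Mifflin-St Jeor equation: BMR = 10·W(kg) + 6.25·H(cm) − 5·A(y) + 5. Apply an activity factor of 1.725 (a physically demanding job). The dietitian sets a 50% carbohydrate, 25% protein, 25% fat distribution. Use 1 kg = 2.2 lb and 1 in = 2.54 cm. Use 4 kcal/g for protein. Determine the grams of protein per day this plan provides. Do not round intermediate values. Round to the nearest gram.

227 g/day

Convert to metric: weight = 242 ÷ 2.2 = 110 kg; height = (5×12 + 9) × 2.54 = 69 × 2.54 = 175.26 cm.
Mifflin-St Jeor (male): BMR = 10(110) + 6.25(175.26) − 5(19) + 5 = 1100 + 1095.375 − 95 + 5 = 2105.375 kcal/day.
TEE = 2105.375 × 1.725 = 3631.7719 kcal/day.
Protein energy = 25% × 3631.7719 = 907.943 kcal.
Protein = 907.943 ÷ 4 kcal/g = 226.9857 g.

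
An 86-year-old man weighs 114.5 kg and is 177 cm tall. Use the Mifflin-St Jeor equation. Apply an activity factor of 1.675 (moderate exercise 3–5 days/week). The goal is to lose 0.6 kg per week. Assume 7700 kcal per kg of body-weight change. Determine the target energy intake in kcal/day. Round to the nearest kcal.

Mifflin-St Jeor (male): BMR = 10(114.5) + 6.25(177) − 5(86) + 5 = 1145 + 1106.25 − 430 + 5 = 1826.25 kcal/day.
TEE = 1826.25 × 1.675 = 3058.9688 kcal/day.
Required daily deficit = 0.6 × 7700 ÷ 7 = 660 kcal/day.
Target intake = 3058.9688 − 660 = 2398.9688 kcal/day.

2399 kcal/day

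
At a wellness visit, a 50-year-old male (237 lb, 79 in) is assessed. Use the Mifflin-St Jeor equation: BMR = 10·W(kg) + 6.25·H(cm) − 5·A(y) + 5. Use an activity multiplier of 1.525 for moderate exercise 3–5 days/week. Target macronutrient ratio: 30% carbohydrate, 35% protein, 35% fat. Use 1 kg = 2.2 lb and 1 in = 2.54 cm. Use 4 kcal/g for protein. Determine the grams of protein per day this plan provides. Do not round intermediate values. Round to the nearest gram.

Convert to metric: weight = 237 ÷ 2.2 = 107.7273 kg; height = 79 × 2.54 = 200.66 cm.
Mifflin-St Jeor (male): BMR = 10(107.7273) + 6.25(200.66) − 5(50) + 5 = 1077.2727 + 1254.125 − 250 + 5 = 2086.3977 kcal/day.
TEE = 2086.3977 × 1.525 = 3181.7565 kcal/day.
Protein energy = 35% × 3181.7565 = 1113.6148 kcal.
Protein = 1113.6148 ÷ 4 kcal/g = 278.4037 g.

278 g/day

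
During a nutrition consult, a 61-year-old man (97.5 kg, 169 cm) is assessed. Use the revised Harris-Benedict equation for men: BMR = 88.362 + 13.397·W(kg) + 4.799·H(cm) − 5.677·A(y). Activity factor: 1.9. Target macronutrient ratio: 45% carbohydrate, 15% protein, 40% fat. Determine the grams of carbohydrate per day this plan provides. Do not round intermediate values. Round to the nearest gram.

Harris-Benedict: BMR = 88.362 + 13.397(97.5) + 4.799(169) − 5.677(61) = 1859.3035 kcal/day.
TEE = 1859.3035 × 1.9 = 3532.6767 kcal/day.
Carbohydrate energy = 45% × 3532.6767 = 1589.7045 kcal.
Carbohydrate = 1589.7045 ÷ 4 kcal/g = 397.4261 g.

397 g/day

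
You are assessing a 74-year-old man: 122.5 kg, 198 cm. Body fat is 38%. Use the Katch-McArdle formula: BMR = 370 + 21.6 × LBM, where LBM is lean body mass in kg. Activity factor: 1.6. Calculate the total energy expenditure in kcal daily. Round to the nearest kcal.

3217 kcal daily

LBM = 122.5 × (1 − 0.38) = 75.95 kg. Katch-McArdle: BMR = 370 + 21.6 × 75.95 = 2010.52 kcal/day.
TEE = BMR × activity factor = 2010.52 × 1.6 = 3216.832 kcal/day.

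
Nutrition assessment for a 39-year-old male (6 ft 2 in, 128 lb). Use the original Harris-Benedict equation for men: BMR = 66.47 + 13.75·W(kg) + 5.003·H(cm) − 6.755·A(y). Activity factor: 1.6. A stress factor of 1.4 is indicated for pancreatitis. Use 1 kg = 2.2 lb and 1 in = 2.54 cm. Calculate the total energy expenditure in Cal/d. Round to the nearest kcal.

3457 Cal/d

Convert to metric: weight = 128 ÷ 2.2 = 58.1818 kg; height = (6×12 + 2) × 2.54 = 74 × 2.54 = 187.96 cm.
Harris-Benedict: BMR = 66.47 + 13.75(58.1818) + 5.003(187.96) − 6.755(39) = 1543.3889 kcal/day.
TEE = BMR × activity factor = 1543.3889 × 1.6 = 2469.4222 kcal/day.
Apply stress factor: 2469.4222 × 1.4 = 3457.1911 kcal/day.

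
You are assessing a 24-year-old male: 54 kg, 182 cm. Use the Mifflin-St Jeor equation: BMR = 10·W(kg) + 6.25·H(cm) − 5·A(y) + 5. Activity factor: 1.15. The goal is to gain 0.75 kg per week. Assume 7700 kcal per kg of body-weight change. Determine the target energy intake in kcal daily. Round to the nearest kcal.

2622 kcal daily

Mifflin-St Jeor (male): BMR = 10(54) + 6.25(182) − 5(24) + 5 = 540 + 1137.5 − 120 + 5 = 1562.5 kcal/day.
TEE = 1562.5 × 1.15 = 1796.875 kcal/day.
Required daily surplus = 0.75 × 7700 ÷ 7 = 825 kcal/day.
Target intake = 1796.875 + 825 = 2621.875 kcal/day.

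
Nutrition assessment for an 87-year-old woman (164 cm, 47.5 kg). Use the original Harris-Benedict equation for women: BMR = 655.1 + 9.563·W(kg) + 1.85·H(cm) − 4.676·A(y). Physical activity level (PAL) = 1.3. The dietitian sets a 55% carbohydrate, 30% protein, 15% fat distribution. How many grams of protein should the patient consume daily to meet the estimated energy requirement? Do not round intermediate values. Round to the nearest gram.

Harris-Benedict: BMR = 655.1 + 9.563(47.5) + 1.85(164) − 4.676(87) = 1005.9305 kcal/day.
TEE = 1005.9305 × 1.3 = 1307.7097 kcal/day.
Protein energy = 30% × 1307.7097 = 392.3129 kcal.
Protein = 392.3129 ÷ 4 kcal/g = 98.0782 g.

98 g/day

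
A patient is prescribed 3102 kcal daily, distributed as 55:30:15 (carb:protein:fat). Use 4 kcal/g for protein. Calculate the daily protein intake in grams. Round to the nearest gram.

Protein energy = 30% × 3102 = 930.6 kcal.
At 4 kcal/g: 930.6 ÷ 4 = 232.65 g.

233 g/day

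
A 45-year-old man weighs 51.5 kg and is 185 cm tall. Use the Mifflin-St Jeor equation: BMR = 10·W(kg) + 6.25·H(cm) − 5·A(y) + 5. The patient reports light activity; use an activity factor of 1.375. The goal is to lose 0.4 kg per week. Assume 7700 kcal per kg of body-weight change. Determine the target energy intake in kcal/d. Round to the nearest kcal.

1555 kcal/d

Mifflin-St Jeor (male): BMR = 10(51.5) + 6.25(185) − 5(45) + 5 = 515 + 1156.25 − 225 + 5 = 1451.25 kcal/day.
TEE = 1451.25 × 1.375 = 1995.4688 kcal/day.
Required daily deficit = 0.4 × 7700 ÷ 7 = 440 kcal/day.
Target intake = 1995.4688 − 440 = 1555.4688 kcal/day.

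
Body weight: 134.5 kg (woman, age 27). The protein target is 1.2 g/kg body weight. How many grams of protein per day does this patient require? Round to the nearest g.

161 g/day

Protein = 1.2 g/kg × 134.5 kg = 161.4 g/day.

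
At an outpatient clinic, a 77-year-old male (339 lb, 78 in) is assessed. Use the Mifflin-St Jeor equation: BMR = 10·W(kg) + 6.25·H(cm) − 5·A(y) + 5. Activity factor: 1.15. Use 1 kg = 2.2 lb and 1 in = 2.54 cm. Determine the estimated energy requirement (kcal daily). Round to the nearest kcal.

Convert to metric: weight = 339 ÷ 2.2 = 154.0909 kg; height = 78 × 2.54 = 198.12 cm.
Mifflin-St Jeor (male): BMR = 10(154.0909) + 6.25(198.12) − 5(77) + 5 = 1540.9091 + 1238.25 − 385 + 5 = 2399.1591 kcal/day.
TEE = BMR × activity factor = 2399.1591 × 1.15 = 2759.033 kcal/day.

2759 kcal daily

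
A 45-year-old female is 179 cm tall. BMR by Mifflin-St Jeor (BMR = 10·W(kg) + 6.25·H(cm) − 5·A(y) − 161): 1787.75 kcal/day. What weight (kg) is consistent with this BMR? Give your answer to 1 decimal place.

1787.75 = 10·W + 6.25(179) − 5(45) − 161
10·W = 1787.75 − 732.75 = 1055, so W = 105.5 kg.

105.5 kg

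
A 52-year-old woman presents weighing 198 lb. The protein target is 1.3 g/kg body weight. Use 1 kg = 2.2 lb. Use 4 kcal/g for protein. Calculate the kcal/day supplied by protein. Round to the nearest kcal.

468 kcal/day

Weight in kg = 198 ÷ 2.2 = 90 kg.
Protein = 1.3 g/kg × 90 kg = 117 g/day.
Protein energy = 117 g × 4 kcal/g = 468 kcal/day.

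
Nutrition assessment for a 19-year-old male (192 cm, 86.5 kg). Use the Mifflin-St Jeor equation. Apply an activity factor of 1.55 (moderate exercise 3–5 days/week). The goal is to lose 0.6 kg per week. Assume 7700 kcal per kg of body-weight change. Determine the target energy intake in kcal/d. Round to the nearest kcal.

2401 kcal/d

Mifflin-St Jeor (male): BMR = 10(86.5) + 6.25(192) − 5(19) + 5 = 865 + 1200 − 95 + 5 = 1975 kcal/day.
TEE = 1975 × 1.55 = 3061.25 kcal/day.
Required daily deficit = 0.6 × 7700 ÷ 7 = 660 kcal/day.
Target intake = 3061.25 − 660 = 2401.25 kcal/day.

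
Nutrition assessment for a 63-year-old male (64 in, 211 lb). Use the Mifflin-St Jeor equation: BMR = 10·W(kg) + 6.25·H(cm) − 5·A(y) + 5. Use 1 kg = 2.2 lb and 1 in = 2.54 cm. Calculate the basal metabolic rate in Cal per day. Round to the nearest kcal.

1665 Cal per day

Convert to metric: weight = 211 ÷ 2.2 = 95.9091 kg; height = 64 × 2.54 = 162.56 cm.
Mifflin-St Jeor (male): BMR = 10(95.9091) + 6.25(162.56) − 5(63) + 5 = 959.0909 + 1016 − 315 + 5 = 1665.0909 kcal/day.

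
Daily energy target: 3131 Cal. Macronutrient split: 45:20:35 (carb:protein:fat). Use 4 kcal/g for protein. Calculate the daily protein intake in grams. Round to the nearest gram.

Protein energy = 20% × 3131 = 626.2 kcal.
At 4 kcal/g: 626.2 ÷ 4 = 156.55 g.

157 g/day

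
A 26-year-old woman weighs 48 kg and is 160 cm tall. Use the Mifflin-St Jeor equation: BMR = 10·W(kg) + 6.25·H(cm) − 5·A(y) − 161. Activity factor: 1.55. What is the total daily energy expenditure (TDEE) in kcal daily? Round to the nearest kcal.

1843 kcal daily

Mifflin-St Jeor (female): BMR = 10(48) + 6.25(160) − 5(26) − 161 = 480 + 1000 − 130 − 161 = 1189 kcal/day.
TEE = BMR × activity factor = 1189 × 1.55 = 1842.95 kcal/day.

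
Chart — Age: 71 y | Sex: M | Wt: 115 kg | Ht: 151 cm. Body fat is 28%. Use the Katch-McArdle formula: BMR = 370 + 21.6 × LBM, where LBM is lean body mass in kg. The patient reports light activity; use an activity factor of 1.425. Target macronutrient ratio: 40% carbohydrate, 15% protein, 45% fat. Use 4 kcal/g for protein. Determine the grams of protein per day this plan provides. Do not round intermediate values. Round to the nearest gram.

115 g/day

LBM = 115 × (1 − 0.28) = 82.8 kg. Katch-McArdle: BMR = 370 + 21.6 × 82.8 = 2158.48 kcal/day.
TEE = 2158.48 × 1.425 = 3075.834 kcal/day.
Protein energy = 15% × 3075.834 = 461.3751 kcal.
Protein = 461.3751 ÷ 4 kcal/g = 115.3438 g.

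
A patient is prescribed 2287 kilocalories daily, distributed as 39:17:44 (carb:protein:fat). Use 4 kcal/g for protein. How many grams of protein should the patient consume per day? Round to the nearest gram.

Protein energy = 17% × 2287 = 388.79 kcal.
At 4 kcal/g: 388.79 ÷ 4 = 97.1975 g.

97 g/day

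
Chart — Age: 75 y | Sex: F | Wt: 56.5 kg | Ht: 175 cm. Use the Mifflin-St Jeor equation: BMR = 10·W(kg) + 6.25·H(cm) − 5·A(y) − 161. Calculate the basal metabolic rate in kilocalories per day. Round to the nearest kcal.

Mifflin-St Jeor (female): BMR = 10(56.5) + 6.25(175) − 5(75) − 161 = 565 + 1093.75 − 375 − 161 = 1122.75 kcal/day.

1123 kilocalories per day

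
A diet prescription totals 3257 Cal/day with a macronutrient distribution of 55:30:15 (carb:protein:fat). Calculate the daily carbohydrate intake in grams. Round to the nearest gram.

448 g/day

Carbohydrate energy = 55% × 3257 = 1791.35 kcal.
At 4 kcal/g: 1791.35 ÷ 4 = 447.8375 g.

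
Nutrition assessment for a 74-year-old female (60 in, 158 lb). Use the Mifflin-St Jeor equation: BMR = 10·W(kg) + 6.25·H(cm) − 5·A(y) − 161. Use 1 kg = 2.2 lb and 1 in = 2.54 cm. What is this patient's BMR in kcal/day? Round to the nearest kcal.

Convert to metric: weight = 158 ÷ 2.2 = 71.8182 kg; height = 60 × 2.54 = 152.4 cm.
Mifflin-St Jeor (female): BMR = 10(71.8182) + 6.25(152.4) − 5(74) − 161 = 718.1818 + 952.5 − 370 − 161 = 1139.6818 kcal/day.

1140 kcal/day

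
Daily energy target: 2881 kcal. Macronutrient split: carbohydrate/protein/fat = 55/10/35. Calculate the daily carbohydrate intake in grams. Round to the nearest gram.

Carbohydrate energy = 55% × 2881 = 1584.55 kcal.
At 4 kcal/g: 1584.55 ÷ 4 = 396.1375 g.

396 g/day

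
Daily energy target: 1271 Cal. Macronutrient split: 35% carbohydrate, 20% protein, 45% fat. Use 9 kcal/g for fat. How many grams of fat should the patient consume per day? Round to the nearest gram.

Fat energy = 45% × 1271 = 571.95 kcal.
At 9 kcal/g: 571.95 ÷ 9 = 63.55 g.

64 g/day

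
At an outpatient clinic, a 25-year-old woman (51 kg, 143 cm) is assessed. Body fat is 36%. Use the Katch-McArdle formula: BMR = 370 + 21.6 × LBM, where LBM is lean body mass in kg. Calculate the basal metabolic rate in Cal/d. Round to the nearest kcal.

LBM = 51 × (1 − 0.36) = 32.64 kg. Katch-McArdle: BMR = 370 + 21.6 × 32.64 = 1075.024 kcal/day.

1075 Cal/d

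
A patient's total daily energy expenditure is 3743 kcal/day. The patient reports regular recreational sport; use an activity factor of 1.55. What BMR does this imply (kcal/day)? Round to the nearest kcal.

BMR = TEE ÷ activity factor = 3743 ÷ 1.55 = 2414.8387 kcal/day.

2415 kcal/day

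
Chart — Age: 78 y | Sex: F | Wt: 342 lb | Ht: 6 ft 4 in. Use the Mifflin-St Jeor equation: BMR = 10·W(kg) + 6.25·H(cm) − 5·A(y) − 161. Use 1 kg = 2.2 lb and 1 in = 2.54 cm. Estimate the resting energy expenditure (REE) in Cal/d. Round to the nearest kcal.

2210 Cal/d

Convert to metric: weight = 342 ÷ 2.2 = 155.4545 kg; height = (6×12 + 4) × 2.54 = 76 × 2.54 = 193.04 cm.
Mifflin-St Jeor (female): BMR = 10(155.4545) + 6.25(193.04) − 5(78) − 161 = 1554.5455 + 1206.5 − 390 − 161 = 2210.0455 kcal/day.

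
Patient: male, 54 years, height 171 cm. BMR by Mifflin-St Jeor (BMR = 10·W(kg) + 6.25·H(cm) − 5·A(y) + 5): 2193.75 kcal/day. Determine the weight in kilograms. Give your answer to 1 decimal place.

2193.75 = 10·W + 6.25(171) − 5(54) + 5
10·W = 2193.75 − 803.75 = 1390, so W = 139 kg.

139.0 kg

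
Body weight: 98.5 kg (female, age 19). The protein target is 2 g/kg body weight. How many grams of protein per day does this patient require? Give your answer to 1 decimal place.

Protein = 2 g/kg × 98.5 kg = 197 g/day.

197.0 g/day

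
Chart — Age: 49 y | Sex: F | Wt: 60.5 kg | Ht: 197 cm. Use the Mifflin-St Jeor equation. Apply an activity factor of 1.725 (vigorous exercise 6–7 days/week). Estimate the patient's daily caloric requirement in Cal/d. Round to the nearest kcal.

2467 Cal/d

Mifflin-St Jeor (female): BMR = 10(60.5) + 6.25(197) − 5(49) − 161 = 605 + 1231.25 − 245 − 161 = 1430.25 kcal/day.
TEE = BMR × activity factor = 1430.25 × 1.725 = 2467.1813 kcal/day.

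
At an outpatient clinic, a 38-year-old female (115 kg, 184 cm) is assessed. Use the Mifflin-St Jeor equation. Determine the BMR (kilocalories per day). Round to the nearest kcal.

Mifflin-St Jeor (female): BMR = 10(115) + 6.25(184) − 5(38) − 161 = 1150 + 1150 − 190 − 161 = 1949 kcal/day.

1949 kilocalories per day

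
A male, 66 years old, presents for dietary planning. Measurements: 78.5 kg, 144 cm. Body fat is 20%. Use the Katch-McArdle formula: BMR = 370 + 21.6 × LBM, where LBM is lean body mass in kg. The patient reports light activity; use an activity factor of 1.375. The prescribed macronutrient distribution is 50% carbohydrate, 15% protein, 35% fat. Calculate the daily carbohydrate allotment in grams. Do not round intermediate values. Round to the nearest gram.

297 g/day

LBM = 78.5 × (1 − 0.2) = 62.8 kg. Katch-McArdle: BMR = 370 + 21.6 × 62.8 = 1726.48 kcal/day.
TEE = 1726.48 × 1.375 = 2373.91 kcal/day.
Carbohydrate energy = 50% × 2373.91 = 1186.955 kcal.
Carbohydrate = 1186.955 ÷ 4 kcal/g = 296.7388 g.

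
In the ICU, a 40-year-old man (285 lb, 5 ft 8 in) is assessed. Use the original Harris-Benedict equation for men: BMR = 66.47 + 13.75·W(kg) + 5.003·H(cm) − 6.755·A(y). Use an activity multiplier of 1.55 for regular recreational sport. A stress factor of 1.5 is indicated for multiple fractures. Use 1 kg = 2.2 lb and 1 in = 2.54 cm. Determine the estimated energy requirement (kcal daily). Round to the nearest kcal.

Convert to metric: weight = 285 ÷ 2.2 = 129.5455 kg; height = (5×12 + 8) × 2.54 = 68 × 2.54 = 172.72 cm.
Harris-Benedict: BMR = 66.47 + 13.75(129.5455) + 5.003(172.72) − 6.755(40) = 2441.6382 kcal/day.
TEE = BMR × activity factor = 2441.6382 × 1.55 = 3784.5391 kcal/day.
Apply stress factor: 3784.5391 × 1.5 = 5676.8087 kcal/day.

5677 kcal daily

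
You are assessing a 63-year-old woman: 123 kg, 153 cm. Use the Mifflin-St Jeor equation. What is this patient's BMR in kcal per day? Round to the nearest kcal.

Mifflin-St Jeor (female): BMR = 10(123) + 6.25(153) − 5(63) − 161 = 1230 + 956.25 − 315 − 161 = 1710.25 kcal/day.

1710 kcal per day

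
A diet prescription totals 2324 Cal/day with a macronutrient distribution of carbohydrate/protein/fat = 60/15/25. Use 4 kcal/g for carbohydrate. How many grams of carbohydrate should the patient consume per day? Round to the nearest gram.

Carbohydrate energy = 60% × 2324 = 1394.4 kcal.
At 4 kcal/g: 1394.4 ÷ 4 = 348.6 g.

349 g/day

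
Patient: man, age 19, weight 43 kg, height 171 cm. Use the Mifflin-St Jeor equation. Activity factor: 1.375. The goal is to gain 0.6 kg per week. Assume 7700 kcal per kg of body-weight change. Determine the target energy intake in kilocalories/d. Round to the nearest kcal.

2597 kilocalories/d

Mifflin-St Jeor (male): BMR = 10(43) + 6.25(171) − 5(19) + 5 = 430 + 1068.75 − 95 + 5 = 1408.75 kcal/day.
TEE = 1408.75 × 1.375 = 1937.0313 kcal/day.
Required daily surplus = 0.6 × 7700 ÷ 7 = 660 kcal/day.
Target intake = 1937.0313 + 660 = 2597.0313 kcal/day.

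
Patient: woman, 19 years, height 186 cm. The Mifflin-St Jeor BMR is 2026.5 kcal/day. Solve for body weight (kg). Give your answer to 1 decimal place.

2026.5 = 10·W + 6.25(186) − 5(19) − 161
10·W = 2026.5 − 906.5 = 1120, so W = 112 kg.

112.0 kg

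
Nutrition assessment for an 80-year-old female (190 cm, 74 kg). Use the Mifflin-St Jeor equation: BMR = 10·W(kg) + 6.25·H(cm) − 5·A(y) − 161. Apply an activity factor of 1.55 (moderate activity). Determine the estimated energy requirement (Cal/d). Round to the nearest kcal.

Mifflin-St Jeor (female): BMR = 10(74) + 6.25(190) − 5(80) − 161 = 740 + 1187.5 − 400 − 161 = 1366.5 kcal/day.
TEE = BMR × activity factor = 1366.5 × 1.55 = 2118.075 kcal/day.

2118 Cal/d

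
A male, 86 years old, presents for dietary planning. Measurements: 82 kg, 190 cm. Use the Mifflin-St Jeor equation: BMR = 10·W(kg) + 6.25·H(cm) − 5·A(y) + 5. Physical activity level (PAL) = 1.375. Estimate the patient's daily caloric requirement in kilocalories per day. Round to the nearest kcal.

2176 kilocalories per day

Mifflin-St Jeor (male): BMR = 10(82) + 6.25(190) − 5(86) + 5 = 820 + 1187.5 − 430 + 5 = 1582.5 kcal/day.
TEE = BMR × activity factor = 1582.5 × 1.375 = 2175.9375 kcal/day.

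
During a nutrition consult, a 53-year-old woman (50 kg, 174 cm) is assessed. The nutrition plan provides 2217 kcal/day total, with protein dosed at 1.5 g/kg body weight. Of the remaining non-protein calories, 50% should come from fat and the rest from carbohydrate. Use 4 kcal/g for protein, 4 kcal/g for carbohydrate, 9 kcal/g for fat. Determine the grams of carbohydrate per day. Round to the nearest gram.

Protein = 1.5 × 50 = 75 g → 75 × 4 = 300 kcal.
Non-protein calories = 2217 − 300 = 1917 kcal.
Fat: 50% × 1917 = 958.5 kcal; carbohydrate: 958.5 kcal.
Carbohydrate: 958.5 kcal ÷ 4 kcal/g = 239.625 g.

240 g/day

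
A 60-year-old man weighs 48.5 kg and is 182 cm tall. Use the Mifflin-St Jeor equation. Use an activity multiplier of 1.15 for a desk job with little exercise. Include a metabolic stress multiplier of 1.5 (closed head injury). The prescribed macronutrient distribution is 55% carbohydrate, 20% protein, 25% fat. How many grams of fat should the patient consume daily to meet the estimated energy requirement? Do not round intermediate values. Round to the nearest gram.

Mifflin-St Jeor (male): BMR = 10(48.5) + 6.25(182) − 5(60) + 5 = 485 + 1137.5 − 300 + 5 = 1327.5 kcal/day.
TEE = 1327.5 × 1.15 = 1526.625 kcal/day.
With stress factor 1.5: 1526.625 × 1.5 = 2289.9375 kcal/day.
Fat energy = 25% × 2289.9375 = 572.4844 kcal.
Fat = 572.4844 ÷ 9 kcal/g = 63.6094 g.

64 g/day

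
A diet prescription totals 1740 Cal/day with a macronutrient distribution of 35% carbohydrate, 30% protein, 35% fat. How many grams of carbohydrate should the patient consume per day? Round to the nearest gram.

152 g/day

Carbohydrate energy = 35% × 1740 = 609 kcal.
At 4 kcal/g: 609 ÷ 4 = 152.25 g.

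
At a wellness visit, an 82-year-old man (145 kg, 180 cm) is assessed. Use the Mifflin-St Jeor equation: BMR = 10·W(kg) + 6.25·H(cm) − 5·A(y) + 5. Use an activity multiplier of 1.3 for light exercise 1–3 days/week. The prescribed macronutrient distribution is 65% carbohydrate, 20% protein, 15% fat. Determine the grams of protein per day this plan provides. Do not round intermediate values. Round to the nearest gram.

Mifflin-St Jeor (male): BMR = 10(145) + 6.25(180) − 5(82) + 5 = 1450 + 1125 − 410 + 5 = 2170 kcal/day.
TEE = 2170 × 1.3 = 2821 kcal/day.
Protein energy = 20% × 2821 = 564.2 kcal.
Protein = 564.2 ÷ 4 kcal/g = 141.05 g.

141 g/day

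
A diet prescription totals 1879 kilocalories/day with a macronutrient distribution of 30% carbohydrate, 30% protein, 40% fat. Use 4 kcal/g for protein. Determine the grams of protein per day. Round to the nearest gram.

141 g/day

Protein energy = 30% × 1879 = 563.7 kcal.
At 4 kcal/g: 563.7 ÷ 4 = 140.925 g.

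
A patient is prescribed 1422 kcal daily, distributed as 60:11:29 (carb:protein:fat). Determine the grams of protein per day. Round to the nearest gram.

39 g/day

Protein energy = 11% × 1422 = 156.42 kcal.
At 4 kcal/g: 156.42 ÷ 4 = 39.105 g.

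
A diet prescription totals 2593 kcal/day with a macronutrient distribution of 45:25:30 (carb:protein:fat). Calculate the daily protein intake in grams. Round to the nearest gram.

162 g/day

Protein energy = 25% × 2593 = 648.25 kcal.
At 4 kcal/g: 648.25 ÷ 4 = 162.0625 g.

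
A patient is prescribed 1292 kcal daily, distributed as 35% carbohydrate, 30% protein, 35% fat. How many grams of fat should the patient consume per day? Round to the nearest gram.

Fat energy = 35% × 1292 = 452.2 kcal.
At 9 kcal/g: 452.2 ÷ 9 = 50.2444 g.

50 g/day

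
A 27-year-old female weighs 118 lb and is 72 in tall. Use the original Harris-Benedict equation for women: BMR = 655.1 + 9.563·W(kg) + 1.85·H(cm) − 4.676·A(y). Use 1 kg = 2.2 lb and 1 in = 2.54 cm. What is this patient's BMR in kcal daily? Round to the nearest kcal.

Convert to metric: weight = 118 ÷ 2.2 = 53.6364 kg; height = 72 × 2.54 = 182.88 cm.
Harris-Benedict: BMR = 655.1 + 9.563(53.6364) + 1.85(182.88) − 4.676(27) = 1380.1005 kcal/day.

1380 kcal daily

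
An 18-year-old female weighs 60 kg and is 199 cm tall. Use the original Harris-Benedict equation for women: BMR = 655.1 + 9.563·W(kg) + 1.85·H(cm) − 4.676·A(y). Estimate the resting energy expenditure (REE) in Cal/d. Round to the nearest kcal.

Harris-Benedict: BMR = 655.1 + 9.563(60) + 1.85(199) − 4.676(18) = 1512.862 kcal/day.

1513 Cal/d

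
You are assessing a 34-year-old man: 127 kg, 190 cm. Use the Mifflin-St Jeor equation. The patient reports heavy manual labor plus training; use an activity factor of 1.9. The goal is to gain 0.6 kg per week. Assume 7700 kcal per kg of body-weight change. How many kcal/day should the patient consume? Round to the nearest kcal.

Mifflin-St Jeor (male): BMR = 10(127) + 6.25(190) − 5(34) + 5 = 1270 + 1187.5 − 170 + 5 = 2292.5 kcal/day.
TEE = 2292.5 × 1.9 = 4355.75 kcal/day.
Required daily surplus = 0.6 × 7700 ÷ 7 = 660 kcal/day.
Target intake = 4355.75 + 660 = 5015.75 kcal/day.

5016 kcal/day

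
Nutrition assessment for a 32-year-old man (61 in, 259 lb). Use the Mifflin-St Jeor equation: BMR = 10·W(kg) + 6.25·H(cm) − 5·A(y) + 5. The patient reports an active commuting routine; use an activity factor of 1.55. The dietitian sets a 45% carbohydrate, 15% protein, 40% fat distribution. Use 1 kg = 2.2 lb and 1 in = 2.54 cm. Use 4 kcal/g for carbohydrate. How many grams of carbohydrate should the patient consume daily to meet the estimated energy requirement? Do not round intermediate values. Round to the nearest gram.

Convert to metric: weight = 259 ÷ 2.2 = 117.7273 kg; height = 61 × 2.54 = 154.94 cm.
Mifflin-St Jeor (male): BMR = 10(117.7273) + 6.25(154.94) − 5(32) + 5 = 1177.2727 + 968.375 − 160 + 5 = 1990.6477 kcal/day.
TEE = 1990.6477 × 1.55 = 3085.504 kcal/day.
Carbohydrate energy = 45% × 3085.504 = 1388.4768 kcal.
Carbohydrate = 1388.4768 ÷ 4 kcal/g = 347.1192 g.

347 g/day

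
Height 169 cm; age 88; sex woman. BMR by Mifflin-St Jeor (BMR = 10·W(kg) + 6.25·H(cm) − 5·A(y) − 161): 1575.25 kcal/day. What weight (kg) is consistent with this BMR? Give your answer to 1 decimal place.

112.0 kg

1575.25 = 10·W + 6.25(169) − 5(88) − 161
10·W = 1575.25 − 455.25 = 1120, so W = 112 kg.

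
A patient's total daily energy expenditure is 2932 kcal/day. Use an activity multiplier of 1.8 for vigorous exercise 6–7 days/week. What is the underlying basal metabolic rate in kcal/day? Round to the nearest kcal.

BMR = TEE ÷ activity factor = 2932 ÷ 1.8 = 1628.8889 kcal/day.

1629 kcal/day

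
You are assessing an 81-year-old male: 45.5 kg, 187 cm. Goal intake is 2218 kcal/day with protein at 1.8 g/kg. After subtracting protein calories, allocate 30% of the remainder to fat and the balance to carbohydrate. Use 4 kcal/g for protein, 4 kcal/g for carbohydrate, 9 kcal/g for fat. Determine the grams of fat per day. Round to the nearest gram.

Protein = 1.8 × 45.5 = 81.9 g → 81.9 × 4 = 327.6 kcal.
Non-protein calories = 2218 − 327.6 = 1890.4 kcal.
Fat: 30% × 1890.4 = 567.12 kcal; carbohydrate: 1323.28 kcal.
Fat: 567.12 kcal ÷ 9 kcal/g = 63.0133 g.

63 g/day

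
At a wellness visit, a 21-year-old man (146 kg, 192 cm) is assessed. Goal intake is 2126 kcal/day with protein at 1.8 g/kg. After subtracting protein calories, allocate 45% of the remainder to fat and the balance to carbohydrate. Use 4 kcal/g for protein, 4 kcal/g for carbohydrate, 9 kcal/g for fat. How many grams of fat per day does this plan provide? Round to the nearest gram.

54 g/day

Protein = 1.8 × 146 = 262.8 g → 262.8 × 4 = 1051.2 kcal.
Non-protein calories = 2126 − 1051.2 = 1074.8 kcal.
Fat: 45% × 1074.8 = 483.66 kcal; carbohydrate: 591.14 kcal.
Fat: 483.66 kcal ÷ 9 kcal/g = 53.74 g.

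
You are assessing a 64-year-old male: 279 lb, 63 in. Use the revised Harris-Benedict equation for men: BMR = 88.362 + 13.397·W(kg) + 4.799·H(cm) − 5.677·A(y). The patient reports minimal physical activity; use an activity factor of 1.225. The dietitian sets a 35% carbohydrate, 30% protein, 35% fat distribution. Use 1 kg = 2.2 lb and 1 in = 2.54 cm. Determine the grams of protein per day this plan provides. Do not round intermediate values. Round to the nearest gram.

Convert to metric: weight = 279 ÷ 2.2 = 126.8182 kg; height = 63 × 2.54 = 160.02 cm.
Harris-Benedict: BMR = 88.362 + 13.397(126.8182) + 4.799(160.02) − 5.677(64) = 2191.9532 kcal/day.
TEE = 2191.9532 × 1.225 = 2685.1426 kcal/day.
Protein energy = 30% × 2685.1426 = 805.5428 kcal.
Protein = 805.5428 ÷ 4 kcal/g = 201.3857 g.

201 g/day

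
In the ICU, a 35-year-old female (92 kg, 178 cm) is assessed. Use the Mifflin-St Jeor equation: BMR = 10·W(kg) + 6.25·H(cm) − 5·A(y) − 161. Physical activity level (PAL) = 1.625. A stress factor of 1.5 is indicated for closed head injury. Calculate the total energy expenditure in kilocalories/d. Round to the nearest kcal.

Mifflin-St Jeor (female): BMR = 10(92) + 6.25(178) − 5(35) − 161 = 920 + 1112.5 − 175 − 161 = 1696.5 kcal/day.
TEE = BMR × activity factor = 1696.5 × 1.625 = 2756.8125 kcal/day.
Apply stress factor: 2756.8125 × 1.5 = 4135.2188 kcal/day.

4135 kilocalories/d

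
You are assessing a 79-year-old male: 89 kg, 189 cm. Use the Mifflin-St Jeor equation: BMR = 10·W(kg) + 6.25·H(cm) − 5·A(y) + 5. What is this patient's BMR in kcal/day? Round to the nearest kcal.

1681 kcal/day

Mifflin-St Jeor (male): BMR = 10(89) + 6.25(189) − 5(79) + 5 = 890 + 1181.25 − 395 + 5 = 1681.25 kcal/day.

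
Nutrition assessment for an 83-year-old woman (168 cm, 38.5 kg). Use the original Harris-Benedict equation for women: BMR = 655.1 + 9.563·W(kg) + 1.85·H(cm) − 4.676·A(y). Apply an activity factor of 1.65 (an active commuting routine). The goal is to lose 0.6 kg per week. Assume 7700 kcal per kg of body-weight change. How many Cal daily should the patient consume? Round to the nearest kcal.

901 Cal daily

Harris-Benedict: BMR = 655.1 + 9.563(38.5) + 1.85(168) − 4.676(83) = 945.9675 kcal/day.
TEE = 945.9675 × 1.65 = 1560.8464 kcal/day.
Required daily deficit = 0.6 × 7700 ÷ 7 = 660 kcal/day.
Target intake = 1560.8464 − 660 = 900.8464 kcal/day.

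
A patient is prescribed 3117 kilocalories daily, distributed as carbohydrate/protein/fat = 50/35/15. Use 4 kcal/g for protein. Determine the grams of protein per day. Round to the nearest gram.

Protein energy = 35% × 3117 = 1090.95 kcal.
At 4 kcal/g: 1090.95 ÷ 4 = 272.7375 g.

273 g/day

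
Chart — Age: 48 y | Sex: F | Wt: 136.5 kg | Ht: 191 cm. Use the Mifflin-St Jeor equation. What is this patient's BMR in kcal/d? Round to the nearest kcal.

Mifflin-St Jeor (female): BMR = 10(136.5) + 6.25(191) − 5(48) − 161 = 1365 + 1193.75 − 240 − 161 = 2157.75 kcal/day.

2158 kcal/d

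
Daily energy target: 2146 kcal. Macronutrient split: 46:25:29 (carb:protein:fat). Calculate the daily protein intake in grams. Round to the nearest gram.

Protein energy = 25% × 2146 = 536.5 kcal.
At 4 kcal/g: 536.5 ÷ 4 = 134.125 g.

134 g/day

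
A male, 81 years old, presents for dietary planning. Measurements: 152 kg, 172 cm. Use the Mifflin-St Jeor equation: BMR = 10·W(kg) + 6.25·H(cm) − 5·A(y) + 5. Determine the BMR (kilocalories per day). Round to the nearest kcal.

2195 kilocalories per day

Mifflin-St Jeor (male): BMR = 10(152) + 6.25(172) − 5(81) + 5 = 1520 + 1075 − 405 + 5 = 2195 kcal/day.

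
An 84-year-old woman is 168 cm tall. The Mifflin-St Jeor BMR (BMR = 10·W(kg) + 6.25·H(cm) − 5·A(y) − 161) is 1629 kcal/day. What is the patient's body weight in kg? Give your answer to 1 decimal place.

116.0 kg

1629 = 10·W + 6.25(168) − 5(84) − 161
10·W = 1629 − 469 = 1160, so W = 116 kg.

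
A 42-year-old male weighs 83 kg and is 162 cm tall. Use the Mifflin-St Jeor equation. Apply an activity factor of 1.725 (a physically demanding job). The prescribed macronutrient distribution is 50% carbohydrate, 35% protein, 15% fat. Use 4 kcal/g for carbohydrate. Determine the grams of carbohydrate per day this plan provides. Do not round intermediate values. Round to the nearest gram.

353 g/day

Mifflin-St Jeor (male): BMR = 10(83) + 6.25(162) − 5(42) + 5 = 830 + 1012.5 − 210 + 5 = 1637.5 kcal/day.
TEE = 1637.5 × 1.725 = 2824.6875 kcal/day.
Carbohydrate energy = 50% × 2824.6875 = 1412.3438 kcal.
Carbohydrate = 1412.3438 ÷ 4 kcal/g = 353.0859 g.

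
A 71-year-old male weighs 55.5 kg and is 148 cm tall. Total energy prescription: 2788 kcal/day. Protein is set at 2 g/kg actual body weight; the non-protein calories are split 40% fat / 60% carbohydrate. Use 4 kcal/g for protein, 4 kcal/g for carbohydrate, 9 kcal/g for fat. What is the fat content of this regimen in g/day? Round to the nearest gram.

104 g/day

Protein = 2 × 55.5 = 111 g → 111 × 4 = 444 kcal.
Non-protein calories = 2788 − 444 = 2344 kcal.
Fat: 40% × 2344 = 937.6 kcal; carbohydrate: 1406.4 kcal.
Fat: 937.6 kcal ÷ 9 kcal/g = 104.1778 g.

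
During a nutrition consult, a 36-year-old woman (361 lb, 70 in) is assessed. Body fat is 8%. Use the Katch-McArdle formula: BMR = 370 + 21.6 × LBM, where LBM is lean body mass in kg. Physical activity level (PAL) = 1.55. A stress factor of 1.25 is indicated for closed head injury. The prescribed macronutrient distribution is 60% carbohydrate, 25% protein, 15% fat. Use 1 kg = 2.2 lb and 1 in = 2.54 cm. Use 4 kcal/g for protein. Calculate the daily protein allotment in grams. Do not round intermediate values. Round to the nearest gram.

Convert to metric: weight = 361 ÷ 2.2 = 164.0909 kg; height = 70 × 2.54 = 177.8 cm.
LBM = 164.0909 × (1 − 0.08) = 150.9636 kg. Katch-McArdle: BMR = 370 + 21.6 × 150.9636 = 3630.8145 kcal/day.
TEE = 3630.8145 × 1.55 = 5627.7625 kcal/day.
With stress factor 1.25: 5627.7625 × 1.25 = 7034.7032 kcal/day.
Protein energy = 25% × 7034.7032 = 1758.6758 kcal.
Protein = 1758.6758 ÷ 4 kcal/g = 439.6689 g.

440 g/day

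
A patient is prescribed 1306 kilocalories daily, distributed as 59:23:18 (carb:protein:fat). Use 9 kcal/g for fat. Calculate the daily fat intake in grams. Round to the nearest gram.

26 g/day

Fat energy = 18% × 1306 = 235.08 kcal.
At 9 kcal/g: 235.08 ÷ 9 = 26.12 g.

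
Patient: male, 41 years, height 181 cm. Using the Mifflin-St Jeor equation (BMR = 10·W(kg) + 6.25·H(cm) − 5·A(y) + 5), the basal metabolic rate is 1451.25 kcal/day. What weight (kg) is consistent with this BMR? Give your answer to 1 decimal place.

52.0 kg

1451.25 = 10·W + 6.25(181) − 5(41) + 5
10·W = 1451.25 − 931.25 = 520, so W = 52 kg.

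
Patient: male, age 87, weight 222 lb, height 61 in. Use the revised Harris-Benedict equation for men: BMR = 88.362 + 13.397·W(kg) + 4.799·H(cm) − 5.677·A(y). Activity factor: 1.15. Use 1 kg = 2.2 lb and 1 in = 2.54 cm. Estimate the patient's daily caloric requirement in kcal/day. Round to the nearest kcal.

1943 kcal/day

Convert to metric: weight = 222 ÷ 2.2 = 100.9091 kg; height = 61 × 2.54 = 154.94 cm.
Harris-Benedict: BMR = 88.362 + 13.397(100.9091) + 4.799(154.94) − 5.677(87) = 1689.8992 kcal/day.
TEE = BMR × activity factor = 1689.8992 × 1.15 = 1943.384 kcal/day.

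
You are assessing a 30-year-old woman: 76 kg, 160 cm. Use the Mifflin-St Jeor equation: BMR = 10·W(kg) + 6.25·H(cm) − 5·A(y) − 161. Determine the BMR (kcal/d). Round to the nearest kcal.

Mifflin-St Jeor (female): BMR = 10(76) + 6.25(160) − 5(30) − 161 = 760 + 1000 − 150 − 161 = 1449 kcal/day.

1449 kcal/d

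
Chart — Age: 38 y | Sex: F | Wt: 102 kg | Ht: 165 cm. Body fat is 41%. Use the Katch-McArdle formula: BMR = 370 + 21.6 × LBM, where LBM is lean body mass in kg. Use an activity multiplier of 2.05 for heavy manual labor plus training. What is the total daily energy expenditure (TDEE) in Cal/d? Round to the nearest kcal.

LBM = 102 × (1 − 0.41) = 60.18 kg. Katch-McArdle: BMR = 370 + 21.6 × 60.18 = 1669.888 kcal/day.
TEE = BMR × activity factor = 1669.888 × 2.05 = 3423.2704 kcal/day.

3423 Cal/d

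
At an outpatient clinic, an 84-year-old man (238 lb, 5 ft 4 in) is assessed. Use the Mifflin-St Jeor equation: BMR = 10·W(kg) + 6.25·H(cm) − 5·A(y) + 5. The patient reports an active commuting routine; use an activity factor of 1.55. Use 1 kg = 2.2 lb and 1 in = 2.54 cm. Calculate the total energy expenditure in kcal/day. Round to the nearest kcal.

2608 kcal/day

Convert to metric: weight = 238 ÷ 2.2 = 108.1818 kg; height = (5×12 + 4) × 2.54 = 64 × 2.54 = 162.56 cm.
Mifflin-St Jeor (male): BMR = 10(108.1818) + 6.25(162.56) − 5(84) + 5 = 1081.8182 + 1016 − 420 + 5 = 1682.8182 kcal/day.
TEE = BMR × activity factor = 1682.8182 × 1.55 = 2608.3682 kcal/day.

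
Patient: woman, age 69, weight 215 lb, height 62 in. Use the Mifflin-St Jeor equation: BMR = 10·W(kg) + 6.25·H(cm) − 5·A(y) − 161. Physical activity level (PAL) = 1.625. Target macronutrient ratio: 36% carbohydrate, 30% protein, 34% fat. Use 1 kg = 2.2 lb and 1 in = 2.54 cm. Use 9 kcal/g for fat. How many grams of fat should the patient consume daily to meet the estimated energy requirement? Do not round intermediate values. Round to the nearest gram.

89 g/day

Convert to metric: weight = 215 ÷ 2.2 = 97.7273 kg; height = 62 × 2.54 = 157.48 cm.
Mifflin-St Jeor (female): BMR = 10(97.7273) + 6.25(157.48) − 5(69) − 161 = 977.2727 + 984.25 − 345 − 161 = 1455.5227 kcal/day.
TEE = 1455.5227 × 1.625 = 2365.2244 kcal/day.
Fat energy = 34% × 2365.2244 = 804.1763 kcal.
Fat = 804.1763 ÷ 9 kcal/g = 89.3529 g.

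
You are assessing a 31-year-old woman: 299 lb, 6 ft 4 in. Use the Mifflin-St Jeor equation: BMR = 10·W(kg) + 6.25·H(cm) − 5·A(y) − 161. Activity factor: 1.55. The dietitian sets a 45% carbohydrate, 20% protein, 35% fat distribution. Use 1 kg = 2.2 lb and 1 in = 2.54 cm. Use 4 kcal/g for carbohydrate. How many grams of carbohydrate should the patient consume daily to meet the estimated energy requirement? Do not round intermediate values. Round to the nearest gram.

392 g/day

Convert to metric: weight = 299 ÷ 2.2 = 135.9091 kg; height = (6×12 + 4) × 2.54 = 76 × 2.54 = 193.04 cm.
Mifflin-St Jeor (female): BMR = 10(135.9091) + 6.25(193.04) − 5(31) − 161 = 1359.0909 + 1206.5 − 155 − 161 = 2249.5909 kcal/day.
TEE = 2249.5909 × 1.55 = 3486.8659 kcal/day.
Carbohydrate energy = 45% × 3486.8659 = 1569.0897 kcal.
Carbohydrate = 1569.0897 ÷ 4 kcal/g = 392.2724 g.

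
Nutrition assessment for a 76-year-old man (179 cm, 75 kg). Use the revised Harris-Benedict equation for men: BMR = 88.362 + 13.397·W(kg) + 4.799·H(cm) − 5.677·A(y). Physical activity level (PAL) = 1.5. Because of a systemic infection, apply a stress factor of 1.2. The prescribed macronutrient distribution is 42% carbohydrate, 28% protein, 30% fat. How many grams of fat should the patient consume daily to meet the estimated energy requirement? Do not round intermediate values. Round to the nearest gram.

Harris-Benedict: BMR = 88.362 + 13.397(75) + 4.799(179) − 5.677(76) = 1520.706 kcal/day.
TEE = 1520.706 × 1.5 = 2281.059 kcal/day.
With stress factor 1.2: 2281.059 × 1.2 = 2737.2708 kcal/day.
Fat energy = 30% × 2737.2708 = 821.1812 kcal.
Fat = 821.1812 ÷ 9 kcal/g = 91.2424 g.

91 g/day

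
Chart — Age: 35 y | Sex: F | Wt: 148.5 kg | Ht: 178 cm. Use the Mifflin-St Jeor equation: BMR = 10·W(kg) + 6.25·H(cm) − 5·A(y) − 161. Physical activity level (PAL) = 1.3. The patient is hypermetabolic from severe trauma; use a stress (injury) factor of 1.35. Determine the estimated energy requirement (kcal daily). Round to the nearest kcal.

Mifflin-St Jeor (female): BMR = 10(148.5) + 6.25(178) − 5(35) − 161 = 1485 + 1112.5 − 175 − 161 = 2261.5 kcal/day.
TEE = BMR × activity factor = 2261.5 × 1.3 = 2939.95 kcal/day.
Apply stress factor: 2939.95 × 1.35 = 3968.9325 kcal/day.

3969 kcal daily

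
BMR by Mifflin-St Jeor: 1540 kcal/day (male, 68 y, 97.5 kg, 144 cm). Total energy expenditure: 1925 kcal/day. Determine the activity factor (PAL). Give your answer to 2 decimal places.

1.25

Activity factor = TEE ÷ BMR = 1925 ÷ 1540 = 1.25.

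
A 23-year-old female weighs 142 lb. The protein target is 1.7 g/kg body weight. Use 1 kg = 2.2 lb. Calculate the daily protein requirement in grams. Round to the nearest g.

Weight in kg = 142 ÷ 2.2 = 64.5455 kg.
Protein = 1.7 g/kg × 64.5455 kg = 109.7273 g/day.

110 g/day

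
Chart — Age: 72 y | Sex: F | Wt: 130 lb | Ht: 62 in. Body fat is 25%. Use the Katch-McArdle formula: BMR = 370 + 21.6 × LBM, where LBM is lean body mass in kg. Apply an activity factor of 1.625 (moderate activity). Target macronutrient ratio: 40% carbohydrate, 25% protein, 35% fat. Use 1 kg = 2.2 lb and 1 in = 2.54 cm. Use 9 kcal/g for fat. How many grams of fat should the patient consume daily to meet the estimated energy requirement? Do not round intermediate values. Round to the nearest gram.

84 g/day

Convert to metric: weight = 130 ÷ 2.2 = 59.0909 kg; height = 62 × 2.54 = 157.48 cm.
LBM = 59.0909 × (1 − 0.25) = 44.3182 kg. Katch-McArdle: BMR = 370 + 21.6 × 44.3182 = 1327.2727 kcal/day.
TEE = 1327.2727 × 1.625 = 2156.8182 kcal/day.
Fat energy = 35% × 2156.8182 = 754.8864 kcal.
Fat = 754.8864 ÷ 9 kcal/g = 83.8763 g.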